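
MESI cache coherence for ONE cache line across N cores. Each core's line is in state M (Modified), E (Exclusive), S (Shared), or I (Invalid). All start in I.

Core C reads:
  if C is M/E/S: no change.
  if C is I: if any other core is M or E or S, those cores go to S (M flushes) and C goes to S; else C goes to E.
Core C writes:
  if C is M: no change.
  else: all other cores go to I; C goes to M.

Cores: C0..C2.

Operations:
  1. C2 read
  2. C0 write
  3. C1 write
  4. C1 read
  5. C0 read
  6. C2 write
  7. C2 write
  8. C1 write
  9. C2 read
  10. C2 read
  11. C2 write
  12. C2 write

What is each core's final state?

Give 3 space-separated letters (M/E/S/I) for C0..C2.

Answer: I I M

Derivation:
Op 1: C2 read [C2 read from I: no other sharers -> C2=E (exclusive)] -> [I,I,E]
Op 2: C0 write [C0 write: invalidate ['C2=E'] -> C0=M] -> [M,I,I]
Op 3: C1 write [C1 write: invalidate ['C0=M'] -> C1=M] -> [I,M,I]
Op 4: C1 read [C1 read: already in M, no change] -> [I,M,I]
Op 5: C0 read [C0 read from I: others=['C1=M'] -> C0=S, others downsized to S] -> [S,S,I]
Op 6: C2 write [C2 write: invalidate ['C0=S', 'C1=S'] -> C2=M] -> [I,I,M]
Op 7: C2 write [C2 write: already M (modified), no change] -> [I,I,M]
Op 8: C1 write [C1 write: invalidate ['C2=M'] -> C1=M] -> [I,M,I]
Op 9: C2 read [C2 read from I: others=['C1=M'] -> C2=S, others downsized to S] -> [I,S,S]
Op 10: C2 read [C2 read: already in S, no change] -> [I,S,S]
Op 11: C2 write [C2 write: invalidate ['C1=S'] -> C2=M] -> [I,I,M]
Op 12: C2 write [C2 write: already M (modified), no change] -> [I,I,M]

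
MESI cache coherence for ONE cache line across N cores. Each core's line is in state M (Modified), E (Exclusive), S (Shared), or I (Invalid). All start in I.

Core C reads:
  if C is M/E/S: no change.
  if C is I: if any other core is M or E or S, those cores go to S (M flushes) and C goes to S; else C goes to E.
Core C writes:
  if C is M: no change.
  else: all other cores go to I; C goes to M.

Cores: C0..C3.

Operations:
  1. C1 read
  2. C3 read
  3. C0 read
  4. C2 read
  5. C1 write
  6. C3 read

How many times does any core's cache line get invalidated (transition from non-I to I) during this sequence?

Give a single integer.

Answer: 3

Derivation:
Op 1: C1 read [C1 read from I: no other sharers -> C1=E (exclusive)] -> [I,E,I,I] (invalidations this op: 0; running total: 0)
Op 2: C3 read [C3 read from I: others=['C1=E'] -> C3=S, others downsized to S] -> [I,S,I,S] (invalidations this op: 0; running total: 0)
Op 3: C0 read [C0 read from I: others=['C1=S', 'C3=S'] -> C0=S, others downsized to S] -> [S,S,I,S] (invalidations this op: 0; running total: 0)
Op 4: C2 read [C2 read from I: others=['C0=S', 'C1=S', 'C3=S'] -> C2=S, others downsized to S] -> [S,S,S,S] (invalidations this op: 0; running total: 0)
Op 5: C1 write [C1 write: invalidate ['C0=S', 'C2=S', 'C3=S'] -> C1=M] -> [I,M,I,I] (invalidations this op: 3; running total: 3)
Op 6: C3 read [C3 read from I: others=['C1=M'] -> C3=S, others downsized to S] -> [I,S,I,S] (invalidations this op: 0; running total: 3)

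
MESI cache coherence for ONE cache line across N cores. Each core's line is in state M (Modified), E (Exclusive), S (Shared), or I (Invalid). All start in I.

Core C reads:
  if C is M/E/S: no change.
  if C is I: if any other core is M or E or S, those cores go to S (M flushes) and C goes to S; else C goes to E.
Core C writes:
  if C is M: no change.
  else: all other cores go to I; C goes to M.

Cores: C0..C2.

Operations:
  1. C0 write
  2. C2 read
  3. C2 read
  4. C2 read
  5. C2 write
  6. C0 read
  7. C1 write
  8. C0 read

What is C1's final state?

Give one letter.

Op 1: C0 write [C0 write: invalidate none -> C0=M] -> [M,I,I]
Op 2: C2 read [C2 read from I: others=['C0=M'] -> C2=S, others downsized to S] -> [S,I,S]
Op 3: C2 read [C2 read: already in S, no change] -> [S,I,S]
Op 4: C2 read [C2 read: already in S, no change] -> [S,I,S]
Op 5: C2 write [C2 write: invalidate ['C0=S'] -> C2=M] -> [I,I,M]
Op 6: C0 read [C0 read from I: others=['C2=M'] -> C0=S, others downsized to S] -> [S,I,S]
Op 7: C1 write [C1 write: invalidate ['C0=S', 'C2=S'] -> C1=M] -> [I,M,I]
Op 8: C0 read [C0 read from I: others=['C1=M'] -> C0=S, others downsized to S] -> [S,S,I]

Answer: S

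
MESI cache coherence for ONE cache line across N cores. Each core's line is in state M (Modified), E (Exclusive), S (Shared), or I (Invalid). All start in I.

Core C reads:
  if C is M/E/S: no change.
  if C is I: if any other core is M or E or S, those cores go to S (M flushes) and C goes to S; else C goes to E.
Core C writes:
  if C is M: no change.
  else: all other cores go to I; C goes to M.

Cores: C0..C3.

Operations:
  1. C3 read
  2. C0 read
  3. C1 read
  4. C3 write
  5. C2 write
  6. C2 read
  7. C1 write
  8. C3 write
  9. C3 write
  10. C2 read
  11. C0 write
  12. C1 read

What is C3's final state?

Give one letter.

Op 1: C3 read [C3 read from I: no other sharers -> C3=E (exclusive)] -> [I,I,I,E]
Op 2: C0 read [C0 read from I: others=['C3=E'] -> C0=S, others downsized to S] -> [S,I,I,S]
Op 3: C1 read [C1 read from I: others=['C0=S', 'C3=S'] -> C1=S, others downsized to S] -> [S,S,I,S]
Op 4: C3 write [C3 write: invalidate ['C0=S', 'C1=S'] -> C3=M] -> [I,I,I,M]
Op 5: C2 write [C2 write: invalidate ['C3=M'] -> C2=M] -> [I,I,M,I]
Op 6: C2 read [C2 read: already in M, no change] -> [I,I,M,I]
Op 7: C1 write [C1 write: invalidate ['C2=M'] -> C1=M] -> [I,M,I,I]
Op 8: C3 write [C3 write: invalidate ['C1=M'] -> C3=M] -> [I,I,I,M]
Op 9: C3 write [C3 write: already M (modified), no change] -> [I,I,I,M]
Op 10: C2 read [C2 read from I: others=['C3=M'] -> C2=S, others downsized to S] -> [I,I,S,S]
Op 11: C0 write [C0 write: invalidate ['C2=S', 'C3=S'] -> C0=M] -> [M,I,I,I]
Op 12: C1 read [C1 read from I: others=['C0=M'] -> C1=S, others downsized to S] -> [S,S,I,I]

Answer: I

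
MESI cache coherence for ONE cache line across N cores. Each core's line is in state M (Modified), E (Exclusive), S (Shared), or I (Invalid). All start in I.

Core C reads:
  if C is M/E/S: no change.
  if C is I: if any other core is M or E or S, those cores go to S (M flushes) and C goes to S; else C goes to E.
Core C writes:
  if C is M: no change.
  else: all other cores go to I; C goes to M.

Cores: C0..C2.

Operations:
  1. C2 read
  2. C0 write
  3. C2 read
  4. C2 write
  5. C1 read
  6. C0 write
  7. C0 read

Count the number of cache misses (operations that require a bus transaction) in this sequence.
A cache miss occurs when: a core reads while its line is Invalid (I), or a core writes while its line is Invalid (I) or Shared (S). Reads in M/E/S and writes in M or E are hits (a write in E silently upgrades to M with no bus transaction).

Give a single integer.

Answer: 6

Derivation:
Op 1: C2 read [C2 read from I: no other sharers -> C2=E (exclusive)] -> [I,I,E] [MISS #1: read from I]
Op 2: C0 write [C0 write: invalidate ['C2=E'] -> C0=M] -> [M,I,I] [MISS #2: write from I]
Op 3: C2 read [C2 read from I: others=['C0=M'] -> C2=S, others downsized to S] -> [S,I,S] [MISS #3: read from I]
Op 4: C2 write [C2 write: invalidate ['C0=S'] -> C2=M] -> [I,I,M] [MISS #4: write from S]
Op 5: C1 read [C1 read from I: others=['C2=M'] -> C1=S, others downsized to S] -> [I,S,S] [MISS #5: read from I]
Op 6: C0 write [C0 write: invalidate ['C1=S', 'C2=S'] -> C0=M] -> [M,I,I] [MISS #6: write from I]
Op 7: C0 read [C0 read: already in M, no change] -> [M,I,I] [hit: read from M]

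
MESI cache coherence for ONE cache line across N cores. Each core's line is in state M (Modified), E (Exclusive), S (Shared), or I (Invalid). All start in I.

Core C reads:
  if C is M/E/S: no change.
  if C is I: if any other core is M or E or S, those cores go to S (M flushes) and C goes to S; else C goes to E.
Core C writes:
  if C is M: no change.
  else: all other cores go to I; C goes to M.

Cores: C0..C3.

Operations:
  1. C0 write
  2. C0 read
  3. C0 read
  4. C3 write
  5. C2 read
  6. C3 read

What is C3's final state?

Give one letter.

Op 1: C0 write [C0 write: invalidate none -> C0=M] -> [M,I,I,I]
Op 2: C0 read [C0 read: already in M, no change] -> [M,I,I,I]
Op 3: C0 read [C0 read: already in M, no change] -> [M,I,I,I]
Op 4: C3 write [C3 write: invalidate ['C0=M'] -> C3=M] -> [I,I,I,M]
Op 5: C2 read [C2 read from I: others=['C3=M'] -> C2=S, others downsized to S] -> [I,I,S,S]
Op 6: C3 read [C3 read: already in S, no change] -> [I,I,S,S]

Answer: S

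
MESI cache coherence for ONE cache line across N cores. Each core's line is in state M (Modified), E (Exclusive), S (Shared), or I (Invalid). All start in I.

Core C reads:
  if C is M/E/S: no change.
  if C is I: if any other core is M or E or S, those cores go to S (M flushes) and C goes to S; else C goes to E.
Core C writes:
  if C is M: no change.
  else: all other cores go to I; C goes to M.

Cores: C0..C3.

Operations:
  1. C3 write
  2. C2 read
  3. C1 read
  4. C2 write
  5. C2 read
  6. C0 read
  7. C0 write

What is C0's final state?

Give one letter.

Answer: M

Derivation:
Op 1: C3 write [C3 write: invalidate none -> C3=M] -> [I,I,I,M]
Op 2: C2 read [C2 read from I: others=['C3=M'] -> C2=S, others downsized to S] -> [I,I,S,S]
Op 3: C1 read [C1 read from I: others=['C2=S', 'C3=S'] -> C1=S, others downsized to S] -> [I,S,S,S]
Op 4: C2 write [C2 write: invalidate ['C1=S', 'C3=S'] -> C2=M] -> [I,I,M,I]
Op 5: C2 read [C2 read: already in M, no change] -> [I,I,M,I]
Op 6: C0 read [C0 read from I: others=['C2=M'] -> C0=S, others downsized to S] -> [S,I,S,I]
Op 7: C0 write [C0 write: invalidate ['C2=S'] -> C0=M] -> [M,I,I,I]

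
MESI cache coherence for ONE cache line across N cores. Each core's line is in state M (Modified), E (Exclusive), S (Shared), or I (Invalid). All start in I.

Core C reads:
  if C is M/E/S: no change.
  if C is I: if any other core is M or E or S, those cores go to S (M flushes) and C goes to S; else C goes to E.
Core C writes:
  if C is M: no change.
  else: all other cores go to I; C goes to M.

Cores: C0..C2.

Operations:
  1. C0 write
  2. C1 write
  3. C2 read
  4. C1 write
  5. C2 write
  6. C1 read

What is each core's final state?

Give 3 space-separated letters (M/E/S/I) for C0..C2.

Answer: I S S

Derivation:
Op 1: C0 write [C0 write: invalidate none -> C0=M] -> [M,I,I]
Op 2: C1 write [C1 write: invalidate ['C0=M'] -> C1=M] -> [I,M,I]
Op 3: C2 read [C2 read from I: others=['C1=M'] -> C2=S, others downsized to S] -> [I,S,S]
Op 4: C1 write [C1 write: invalidate ['C2=S'] -> C1=M] -> [I,M,I]
Op 5: C2 write [C2 write: invalidate ['C1=M'] -> C2=M] -> [I,I,M]
Op 6: C1 read [C1 read from I: others=['C2=M'] -> C1=S, others downsized to S] -> [I,S,S]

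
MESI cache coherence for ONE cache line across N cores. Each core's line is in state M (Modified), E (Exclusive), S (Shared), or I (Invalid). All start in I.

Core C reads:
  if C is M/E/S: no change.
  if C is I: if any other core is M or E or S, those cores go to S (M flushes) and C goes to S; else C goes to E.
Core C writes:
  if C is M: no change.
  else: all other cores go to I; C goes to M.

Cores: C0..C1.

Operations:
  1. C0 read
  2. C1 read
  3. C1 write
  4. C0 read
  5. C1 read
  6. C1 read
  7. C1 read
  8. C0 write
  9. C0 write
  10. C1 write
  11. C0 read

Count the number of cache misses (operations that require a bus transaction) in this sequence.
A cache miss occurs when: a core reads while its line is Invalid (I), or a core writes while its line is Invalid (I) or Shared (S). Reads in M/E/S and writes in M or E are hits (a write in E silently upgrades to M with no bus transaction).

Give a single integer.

Answer: 7

Derivation:
Op 1: C0 read [C0 read from I: no other sharers -> C0=E (exclusive)] -> [E,I] [MISS #1: read from I]
Op 2: C1 read [C1 read from I: others=['C0=E'] -> C1=S, others downsized to S] -> [S,S] [MISS #2: read from I]
Op 3: C1 write [C1 write: invalidate ['C0=S'] -> C1=M] -> [I,M] [MISS #3: write from S]
Op 4: C0 read [C0 read from I: others=['C1=M'] -> C0=S, others downsized to S] -> [S,S] [MISS #4: read from I]
Op 5: C1 read [C1 read: already in S, no change] -> [S,S] [hit: read from S]
Op 6: C1 read [C1 read: already in S, no change] -> [S,S] [hit: read from S]
Op 7: C1 read [C1 read: already in S, no change] -> [S,S] [hit: read from S]
Op 8: C0 write [C0 write: invalidate ['C1=S'] -> C0=M] -> [M,I] [MISS #5: write from S]
Op 9: C0 write [C0 write: already M (modified), no change] -> [M,I] [hit: write from M]
Op 10: C1 write [C1 write: invalidate ['C0=M'] -> C1=M] -> [I,M] [MISS #6: write from I]
Op 11: C0 read [C0 read from I: others=['C1=M'] -> C0=S, others downsized to S] -> [S,S] [MISS #7: read from I]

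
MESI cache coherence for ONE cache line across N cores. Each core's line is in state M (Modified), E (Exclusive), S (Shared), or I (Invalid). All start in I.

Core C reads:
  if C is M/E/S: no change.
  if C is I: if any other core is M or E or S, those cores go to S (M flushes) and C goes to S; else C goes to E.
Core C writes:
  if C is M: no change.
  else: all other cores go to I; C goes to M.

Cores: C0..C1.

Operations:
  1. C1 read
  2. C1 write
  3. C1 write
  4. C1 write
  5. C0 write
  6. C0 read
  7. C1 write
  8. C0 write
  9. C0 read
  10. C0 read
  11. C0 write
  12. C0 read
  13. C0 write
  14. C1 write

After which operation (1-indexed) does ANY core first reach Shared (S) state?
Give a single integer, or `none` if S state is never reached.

Op 1: C1 read [C1 read from I: no other sharers -> C1=E (exclusive)] -> [I,E]
Op 2: C1 write [C1 write: invalidate none -> C1=M] -> [I,M]
Op 3: C1 write [C1 write: already M (modified), no change] -> [I,M]
Op 4: C1 write [C1 write: already M (modified), no change] -> [I,M]
Op 5: C0 write [C0 write: invalidate ['C1=M'] -> C0=M] -> [M,I]
Op 6: C0 read [C0 read: already in M, no change] -> [M,I]
Op 7: C1 write [C1 write: invalidate ['C0=M'] -> C1=M] -> [I,M]
Op 8: C0 write [C0 write: invalidate ['C1=M'] -> C0=M] -> [M,I]
Op 9: C0 read [C0 read: already in M, no change] -> [M,I]
Op 10: C0 read [C0 read: already in M, no change] -> [M,I]
Op 11: C0 write [C0 write: already M (modified), no change] -> [M,I]
Op 12: C0 read [C0 read: already in M, no change] -> [M,I]
Op 13: C0 write [C0 write: already M (modified), no change] -> [M,I]
Op 14: C1 write [C1 write: invalidate ['C0=M'] -> C1=M] -> [I,M]
S state never reached in this sequence.

Answer: none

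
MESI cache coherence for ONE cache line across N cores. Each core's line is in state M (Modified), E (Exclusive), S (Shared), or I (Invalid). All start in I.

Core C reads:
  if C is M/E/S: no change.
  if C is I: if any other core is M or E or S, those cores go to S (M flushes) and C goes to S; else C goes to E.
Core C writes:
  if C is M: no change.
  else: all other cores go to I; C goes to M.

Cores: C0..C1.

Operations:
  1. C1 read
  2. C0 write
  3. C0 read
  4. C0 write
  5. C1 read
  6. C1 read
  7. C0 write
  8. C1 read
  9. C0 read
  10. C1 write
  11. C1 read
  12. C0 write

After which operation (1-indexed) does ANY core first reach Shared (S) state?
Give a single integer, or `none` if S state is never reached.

Op 1: C1 read [C1 read from I: no other sharers -> C1=E (exclusive)] -> [I,E]
Op 2: C0 write [C0 write: invalidate ['C1=E'] -> C0=M] -> [M,I]
Op 3: C0 read [C0 read: already in M, no change] -> [M,I]
Op 4: C0 write [C0 write: already M (modified), no change] -> [M,I]
Op 5: C1 read [C1 read from I: others=['C0=M'] -> C1=S, others downsized to S] -> [S,S]
  -> First S state at op 5; remaining ops need not be traced.

Answer: 5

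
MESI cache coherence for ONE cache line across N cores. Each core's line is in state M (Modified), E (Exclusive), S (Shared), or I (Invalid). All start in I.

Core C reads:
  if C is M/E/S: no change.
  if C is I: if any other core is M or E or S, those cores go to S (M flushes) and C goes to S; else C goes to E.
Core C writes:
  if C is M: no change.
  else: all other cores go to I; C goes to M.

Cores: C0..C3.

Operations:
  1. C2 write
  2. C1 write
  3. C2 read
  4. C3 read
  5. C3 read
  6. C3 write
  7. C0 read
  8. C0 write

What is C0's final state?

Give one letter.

Answer: M

Derivation:
Op 1: C2 write [C2 write: invalidate none -> C2=M] -> [I,I,M,I]
Op 2: C1 write [C1 write: invalidate ['C2=M'] -> C1=M] -> [I,M,I,I]
Op 3: C2 read [C2 read from I: others=['C1=M'] -> C2=S, others downsized to S] -> [I,S,S,I]
Op 4: C3 read [C3 read from I: others=['C1=S', 'C2=S'] -> C3=S, others downsized to S] -> [I,S,S,S]
Op 5: C3 read [C3 read: already in S, no change] -> [I,S,S,S]
Op 6: C3 write [C3 write: invalidate ['C1=S', 'C2=S'] -> C3=M] -> [I,I,I,M]
Op 7: C0 read [C0 read from I: others=['C3=M'] -> C0=S, others downsized to S] -> [S,I,I,S]
Op 8: C0 write [C0 write: invalidate ['C3=S'] -> C0=M] -> [M,I,I,I]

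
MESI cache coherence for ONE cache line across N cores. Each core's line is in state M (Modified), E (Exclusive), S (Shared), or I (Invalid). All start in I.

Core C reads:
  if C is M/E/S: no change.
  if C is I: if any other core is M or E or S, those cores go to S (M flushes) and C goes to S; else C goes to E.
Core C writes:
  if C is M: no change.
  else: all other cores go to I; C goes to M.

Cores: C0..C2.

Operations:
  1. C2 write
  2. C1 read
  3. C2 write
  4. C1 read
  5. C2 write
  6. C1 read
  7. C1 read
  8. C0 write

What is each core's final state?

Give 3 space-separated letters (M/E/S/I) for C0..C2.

Op 1: C2 write [C2 write: invalidate none -> C2=M] -> [I,I,M]
Op 2: C1 read [C1 read from I: others=['C2=M'] -> C1=S, others downsized to S] -> [I,S,S]
Op 3: C2 write [C2 write: invalidate ['C1=S'] -> C2=M] -> [I,I,M]
Op 4: C1 read [C1 read from I: others=['C2=M'] -> C1=S, others downsized to S] -> [I,S,S]
Op 5: C2 write [C2 write: invalidate ['C1=S'] -> C2=M] -> [I,I,M]
Op 6: C1 read [C1 read from I: others=['C2=M'] -> C1=S, others downsized to S] -> [I,S,S]
Op 7: C1 read [C1 read: already in S, no change] -> [I,S,S]
Op 8: C0 write [C0 write: invalidate ['C1=S', 'C2=S'] -> C0=M] -> [M,I,I]

Answer: M I I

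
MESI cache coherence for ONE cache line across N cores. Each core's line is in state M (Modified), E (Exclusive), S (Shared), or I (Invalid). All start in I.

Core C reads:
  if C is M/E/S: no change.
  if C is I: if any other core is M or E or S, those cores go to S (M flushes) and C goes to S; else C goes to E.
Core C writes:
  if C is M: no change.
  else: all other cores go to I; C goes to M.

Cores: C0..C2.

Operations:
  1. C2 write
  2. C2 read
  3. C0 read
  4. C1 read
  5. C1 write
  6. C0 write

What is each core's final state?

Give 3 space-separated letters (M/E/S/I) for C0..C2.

Answer: M I I

Derivation:
Op 1: C2 write [C2 write: invalidate none -> C2=M] -> [I,I,M]
Op 2: C2 read [C2 read: already in M, no change] -> [I,I,M]
Op 3: C0 read [C0 read from I: others=['C2=M'] -> C0=S, others downsized to S] -> [S,I,S]
Op 4: C1 read [C1 read from I: others=['C0=S', 'C2=S'] -> C1=S, others downsized to S] -> [S,S,S]
Op 5: C1 write [C1 write: invalidate ['C0=S', 'C2=S'] -> C1=M] -> [I,M,I]
Op 6: C0 write [C0 write: invalidate ['C1=M'] -> C0=M] -> [M,I,I]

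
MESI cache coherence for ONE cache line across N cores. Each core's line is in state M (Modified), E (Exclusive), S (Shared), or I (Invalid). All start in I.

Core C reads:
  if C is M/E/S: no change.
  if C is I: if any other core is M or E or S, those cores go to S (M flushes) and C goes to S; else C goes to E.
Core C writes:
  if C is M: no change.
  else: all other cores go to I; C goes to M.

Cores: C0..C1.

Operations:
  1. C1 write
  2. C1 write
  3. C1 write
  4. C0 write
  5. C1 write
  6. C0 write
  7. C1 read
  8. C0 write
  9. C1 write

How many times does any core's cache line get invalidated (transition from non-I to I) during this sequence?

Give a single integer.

Answer: 5

Derivation:
Op 1: C1 write [C1 write: invalidate none -> C1=M] -> [I,M] (invalidations this op: 0; running total: 0)
Op 2: C1 write [C1 write: already M (modified), no change] -> [I,M] (invalidations this op: 0; running total: 0)
Op 3: C1 write [C1 write: already M (modified), no change] -> [I,M] (invalidations this op: 0; running total: 0)
Op 4: C0 write [C0 write: invalidate ['C1=M'] -> C0=M] -> [M,I] (invalidations this op: 1; running total: 1)
Op 5: C1 write [C1 write: invalidate ['C0=M'] -> C1=M] -> [I,M] (invalidations this op: 1; running total: 2)
Op 6: C0 write [C0 write: invalidate ['C1=M'] -> C0=M] -> [M,I] (invalidations this op: 1; running total: 3)
Op 7: C1 read [C1 read from I: others=['C0=M'] -> C1=S, others downsized to S] -> [S,S] (invalidations this op: 0; running total: 3)
Op 8: C0 write [C0 write: invalidate ['C1=S'] -> C0=M] -> [M,I] (invalidations this op: 1; running total: 4)
Op 9: C1 write [C1 write: invalidate ['C0=M'] -> C1=M] -> [I,M] (invalidations this op: 1; running total: 5)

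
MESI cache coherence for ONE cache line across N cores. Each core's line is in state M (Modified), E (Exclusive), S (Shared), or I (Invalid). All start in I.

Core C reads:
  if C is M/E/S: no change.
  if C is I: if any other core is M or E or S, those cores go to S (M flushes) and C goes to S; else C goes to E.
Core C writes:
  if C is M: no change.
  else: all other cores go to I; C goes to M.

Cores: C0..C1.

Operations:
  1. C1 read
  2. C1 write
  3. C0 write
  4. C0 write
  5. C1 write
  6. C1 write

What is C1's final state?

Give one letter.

Answer: M

Derivation:
Op 1: C1 read [C1 read from I: no other sharers -> C1=E (exclusive)] -> [I,E]
Op 2: C1 write [C1 write: invalidate none -> C1=M] -> [I,M]
Op 3: C0 write [C0 write: invalidate ['C1=M'] -> C0=M] -> [M,I]
Op 4: C0 write [C0 write: already M (modified), no change] -> [M,I]
Op 5: C1 write [C1 write: invalidate ['C0=M'] -> C1=M] -> [I,M]
Op 6: C1 write [C1 write: already M (modified), no change] -> [I,M]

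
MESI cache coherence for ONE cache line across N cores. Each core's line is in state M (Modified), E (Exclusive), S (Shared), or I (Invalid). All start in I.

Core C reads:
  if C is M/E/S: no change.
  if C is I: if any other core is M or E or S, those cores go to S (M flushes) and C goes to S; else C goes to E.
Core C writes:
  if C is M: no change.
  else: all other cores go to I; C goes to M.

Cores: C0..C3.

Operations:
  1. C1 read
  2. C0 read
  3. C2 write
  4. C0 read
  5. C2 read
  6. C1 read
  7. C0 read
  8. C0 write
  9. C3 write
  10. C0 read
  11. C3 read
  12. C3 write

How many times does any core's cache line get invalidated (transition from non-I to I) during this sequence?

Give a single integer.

Answer: 6

Derivation:
Op 1: C1 read [C1 read from I: no other sharers -> C1=E (exclusive)] -> [I,E,I,I] (invalidations this op: 0; running total: 0)
Op 2: C0 read [C0 read from I: others=['C1=E'] -> C0=S, others downsized to S] -> [S,S,I,I] (invalidations this op: 0; running total: 0)
Op 3: C2 write [C2 write: invalidate ['C0=S', 'C1=S'] -> C2=M] -> [I,I,M,I] (invalidations this op: 2; running total: 2)
Op 4: C0 read [C0 read from I: others=['C2=M'] -> C0=S, others downsized to S] -> [S,I,S,I] (invalidations this op: 0; running total: 2)
Op 5: C2 read [C2 read: already in S, no change] -> [S,I,S,I] (invalidations this op: 0; running total: 2)
Op 6: C1 read [C1 read from I: others=['C0=S', 'C2=S'] -> C1=S, others downsized to S] -> [S,S,S,I] (invalidations this op: 0; running total: 2)
Op 7: C0 read [C0 read: already in S, no change] -> [S,S,S,I] (invalidations this op: 0; running total: 2)
Op 8: C0 write [C0 write: invalidate ['C1=S', 'C2=S'] -> C0=M] -> [M,I,I,I] (invalidations this op: 2; running total: 4)
Op 9: C3 write [C3 write: invalidate ['C0=M'] -> C3=M] -> [I,I,I,M] (invalidations this op: 1; running total: 5)
Op 10: C0 read [C0 read from I: others=['C3=M'] -> C0=S, others downsized to S] -> [S,I,I,S] (invalidations this op: 0; running total: 5)
Op 11: C3 read [C3 read: already in S, no change] -> [S,I,I,S] (invalidations this op: 0; running total: 5)
Op 12: C3 write [C3 write: invalidate ['C0=S'] -> C3=M] -> [I,I,I,M] (invalidations this op: 1; running total: 6)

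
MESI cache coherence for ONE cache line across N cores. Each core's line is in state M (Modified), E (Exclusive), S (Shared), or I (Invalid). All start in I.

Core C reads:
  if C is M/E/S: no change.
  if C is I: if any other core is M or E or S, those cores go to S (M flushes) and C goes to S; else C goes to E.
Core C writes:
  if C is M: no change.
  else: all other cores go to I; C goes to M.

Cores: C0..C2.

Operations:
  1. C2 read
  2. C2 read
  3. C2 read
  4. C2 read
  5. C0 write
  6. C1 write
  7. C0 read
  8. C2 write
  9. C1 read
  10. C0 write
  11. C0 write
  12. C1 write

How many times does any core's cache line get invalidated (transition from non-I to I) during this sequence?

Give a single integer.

Op 1: C2 read [C2 read from I: no other sharers -> C2=E (exclusive)] -> [I,I,E] (invalidations this op: 0; running total: 0)
Op 2: C2 read [C2 read: already in E, no change] -> [I,I,E] (invalidations this op: 0; running total: 0)
Op 3: C2 read [C2 read: already in E, no change] -> [I,I,E] (invalidations this op: 0; running total: 0)
Op 4: C2 read [C2 read: already in E, no change] -> [I,I,E] (invalidations this op: 0; running total: 0)
Op 5: C0 write [C0 write: invalidate ['C2=E'] -> C0=M] -> [M,I,I] (invalidations this op: 1; running total: 1)
Op 6: C1 write [C1 write: invalidate ['C0=M'] -> C1=M] -> [I,M,I] (invalidations this op: 1; running total: 2)
Op 7: C0 read [C0 read from I: others=['C1=M'] -> C0=S, others downsized to S] -> [S,S,I] (invalidations this op: 0; running total: 2)
Op 8: C2 write [C2 write: invalidate ['C0=S', 'C1=S'] -> C2=M] -> [I,I,M] (invalidations this op: 2; running total: 4)
Op 9: C1 read [C1 read from I: others=['C2=M'] -> C1=S, others downsized to S] -> [I,S,S] (invalidations this op: 0; running total: 4)
Op 10: C0 write [C0 write: invalidate ['C1=S', 'C2=S'] -> C0=M] -> [M,I,I] (invalidations this op: 2; running total: 6)
Op 11: C0 write [C0 write: already M (modified), no change] -> [M,I,I] (invalidations this op: 0; running total: 6)
Op 12: C1 write [C1 write: invalidate ['C0=M'] -> C1=M] -> [I,M,I] (invalidations this op: 1; running total: 7)

Answer: 7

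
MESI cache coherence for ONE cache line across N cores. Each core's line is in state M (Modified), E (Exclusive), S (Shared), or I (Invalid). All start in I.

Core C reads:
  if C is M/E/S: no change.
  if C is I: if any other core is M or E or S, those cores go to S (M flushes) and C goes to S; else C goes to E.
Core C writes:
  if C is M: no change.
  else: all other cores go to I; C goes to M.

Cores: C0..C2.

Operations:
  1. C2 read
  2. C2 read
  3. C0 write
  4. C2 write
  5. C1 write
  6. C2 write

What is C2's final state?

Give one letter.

Op 1: C2 read [C2 read from I: no other sharers -> C2=E (exclusive)] -> [I,I,E]
Op 2: C2 read [C2 read: already in E, no change] -> [I,I,E]
Op 3: C0 write [C0 write: invalidate ['C2=E'] -> C0=M] -> [M,I,I]
Op 4: C2 write [C2 write: invalidate ['C0=M'] -> C2=M] -> [I,I,M]
Op 5: C1 write [C1 write: invalidate ['C2=M'] -> C1=M] -> [I,M,I]
Op 6: C2 write [C2 write: invalidate ['C1=M'] -> C2=M] -> [I,I,M]

Answer: M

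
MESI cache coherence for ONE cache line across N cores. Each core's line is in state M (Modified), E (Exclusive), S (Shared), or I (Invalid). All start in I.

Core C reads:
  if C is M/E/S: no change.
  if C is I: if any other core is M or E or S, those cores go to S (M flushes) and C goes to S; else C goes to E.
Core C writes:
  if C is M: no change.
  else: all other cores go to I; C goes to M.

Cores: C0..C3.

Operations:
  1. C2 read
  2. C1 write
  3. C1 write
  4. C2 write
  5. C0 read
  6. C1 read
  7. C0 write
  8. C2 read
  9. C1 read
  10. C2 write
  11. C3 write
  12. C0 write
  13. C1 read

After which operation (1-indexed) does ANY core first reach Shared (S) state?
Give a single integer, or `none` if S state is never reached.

Op 1: C2 read [C2 read from I: no other sharers -> C2=E (exclusive)] -> [I,I,E,I]
Op 2: C1 write [C1 write: invalidate ['C2=E'] -> C1=M] -> [I,M,I,I]
Op 3: C1 write [C1 write: already M (modified), no change] -> [I,M,I,I]
Op 4: C2 write [C2 write: invalidate ['C1=M'] -> C2=M] -> [I,I,M,I]
Op 5: C0 read [C0 read from I: others=['C2=M'] -> C0=S, others downsized to S] -> [S,I,S,I]
  -> First S state at op 5; remaining ops need not be traced.

Answer: 5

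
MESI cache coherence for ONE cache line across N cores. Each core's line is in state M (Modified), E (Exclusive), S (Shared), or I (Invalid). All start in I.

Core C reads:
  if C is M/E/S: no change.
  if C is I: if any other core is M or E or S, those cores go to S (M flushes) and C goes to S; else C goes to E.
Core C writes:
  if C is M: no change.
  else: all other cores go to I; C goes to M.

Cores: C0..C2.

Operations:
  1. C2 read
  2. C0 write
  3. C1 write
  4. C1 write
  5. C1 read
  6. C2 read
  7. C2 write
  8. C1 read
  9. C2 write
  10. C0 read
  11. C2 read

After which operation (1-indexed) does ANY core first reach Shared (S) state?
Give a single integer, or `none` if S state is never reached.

Answer: 6

Derivation:
Op 1: C2 read [C2 read from I: no other sharers -> C2=E (exclusive)] -> [I,I,E]
Op 2: C0 write [C0 write: invalidate ['C2=E'] -> C0=M] -> [M,I,I]
Op 3: C1 write [C1 write: invalidate ['C0=M'] -> C1=M] -> [I,M,I]
Op 4: C1 write [C1 write: already M (modified), no change] -> [I,M,I]
Op 5: C1 read [C1 read: already in M, no change] -> [I,M,I]
Op 6: C2 read [C2 read from I: others=['C1=M'] -> C2=S, others downsized to S] -> [I,S,S]
  -> First S state at op 6; remaining ops need not be traced.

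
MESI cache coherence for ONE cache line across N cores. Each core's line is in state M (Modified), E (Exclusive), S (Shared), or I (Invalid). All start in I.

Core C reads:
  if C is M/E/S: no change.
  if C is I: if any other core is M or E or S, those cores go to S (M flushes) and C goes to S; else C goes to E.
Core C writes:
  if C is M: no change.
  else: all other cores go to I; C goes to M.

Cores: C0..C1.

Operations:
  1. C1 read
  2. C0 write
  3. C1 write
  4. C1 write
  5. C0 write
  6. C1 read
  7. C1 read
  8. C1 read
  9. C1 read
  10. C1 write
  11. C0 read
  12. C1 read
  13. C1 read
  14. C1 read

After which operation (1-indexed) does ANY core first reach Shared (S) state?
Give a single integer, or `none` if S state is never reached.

Answer: 6

Derivation:
Op 1: C1 read [C1 read from I: no other sharers -> C1=E (exclusive)] -> [I,E]
Op 2: C0 write [C0 write: invalidate ['C1=E'] -> C0=M] -> [M,I]
Op 3: C1 write [C1 write: invalidate ['C0=M'] -> C1=M] -> [I,M]
Op 4: C1 write [C1 write: already M (modified), no change] -> [I,M]
Op 5: C0 write [C0 write: invalidate ['C1=M'] -> C0=M] -> [M,I]
Op 6: C1 read [C1 read from I: others=['C0=M'] -> C1=S, others downsized to S] -> [S,S]
  -> First S state at op 6; remaining ops need not be traced.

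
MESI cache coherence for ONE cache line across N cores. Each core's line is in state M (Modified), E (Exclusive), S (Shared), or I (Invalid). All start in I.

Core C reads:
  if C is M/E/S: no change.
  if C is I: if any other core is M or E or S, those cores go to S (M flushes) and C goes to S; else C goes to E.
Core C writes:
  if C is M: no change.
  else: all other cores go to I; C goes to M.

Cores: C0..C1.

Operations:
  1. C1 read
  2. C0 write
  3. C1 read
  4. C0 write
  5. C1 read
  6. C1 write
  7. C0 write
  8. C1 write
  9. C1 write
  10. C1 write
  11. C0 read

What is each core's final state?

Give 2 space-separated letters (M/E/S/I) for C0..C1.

Op 1: C1 read [C1 read from I: no other sharers -> C1=E (exclusive)] -> [I,E]
Op 2: C0 write [C0 write: invalidate ['C1=E'] -> C0=M] -> [M,I]
Op 3: C1 read [C1 read from I: others=['C0=M'] -> C1=S, others downsized to S] -> [S,S]
Op 4: C0 write [C0 write: invalidate ['C1=S'] -> C0=M] -> [M,I]
Op 5: C1 read [C1 read from I: others=['C0=M'] -> C1=S, others downsized to S] -> [S,S]
Op 6: C1 write [C1 write: invalidate ['C0=S'] -> C1=M] -> [I,M]
Op 7: C0 write [C0 write: invalidate ['C1=M'] -> C0=M] -> [M,I]
Op 8: C1 write [C1 write: invalidate ['C0=M'] -> C1=M] -> [I,M]
Op 9: C1 write [C1 write: already M (modified), no change] -> [I,M]
Op 10: C1 write [C1 write: already M (modified), no change] -> [I,M]
Op 11: C0 read [C0 read from I: others=['C1=M'] -> C0=S, others downsized to S] -> [S,S]

Answer: S S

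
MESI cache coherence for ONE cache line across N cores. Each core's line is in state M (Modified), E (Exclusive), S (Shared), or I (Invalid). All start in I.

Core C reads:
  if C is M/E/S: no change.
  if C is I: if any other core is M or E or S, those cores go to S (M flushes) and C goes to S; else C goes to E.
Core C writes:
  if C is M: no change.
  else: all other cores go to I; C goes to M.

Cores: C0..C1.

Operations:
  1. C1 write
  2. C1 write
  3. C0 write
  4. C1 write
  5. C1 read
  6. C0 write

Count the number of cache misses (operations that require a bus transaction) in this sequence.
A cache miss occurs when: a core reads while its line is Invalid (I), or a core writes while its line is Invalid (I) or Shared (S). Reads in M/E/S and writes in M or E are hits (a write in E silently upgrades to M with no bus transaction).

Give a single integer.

Answer: 4

Derivation:
Op 1: C1 write [C1 write: invalidate none -> C1=M] -> [I,M] [MISS #1: write from I]
Op 2: C1 write [C1 write: already M (modified), no change] -> [I,M] [hit: write from M]
Op 3: C0 write [C0 write: invalidate ['C1=M'] -> C0=M] -> [M,I] [MISS #2: write from I]
Op 4: C1 write [C1 write: invalidate ['C0=M'] -> C1=M] -> [I,M] [MISS #3: write from I]
Op 5: C1 read [C1 read: already in M, no change] -> [I,M] [hit: read from M]
Op 6: C0 write [C0 write: invalidate ['C1=M'] -> C0=M] -> [M,I] [MISS #4: write from I]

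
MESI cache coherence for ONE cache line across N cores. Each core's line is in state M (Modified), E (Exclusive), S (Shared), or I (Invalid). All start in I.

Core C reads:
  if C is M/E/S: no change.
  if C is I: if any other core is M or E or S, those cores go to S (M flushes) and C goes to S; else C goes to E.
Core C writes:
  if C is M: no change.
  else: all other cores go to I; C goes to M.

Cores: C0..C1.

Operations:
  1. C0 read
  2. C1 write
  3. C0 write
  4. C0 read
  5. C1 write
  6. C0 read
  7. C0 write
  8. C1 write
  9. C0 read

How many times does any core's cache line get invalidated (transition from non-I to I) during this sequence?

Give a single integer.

Op 1: C0 read [C0 read from I: no other sharers -> C0=E (exclusive)] -> [E,I] (invalidations this op: 0; running total: 0)
Op 2: C1 write [C1 write: invalidate ['C0=E'] -> C1=M] -> [I,M] (invalidations this op: 1; running total: 1)
Op 3: C0 write [C0 write: invalidate ['C1=M'] -> C0=M] -> [M,I] (invalidations this op: 1; running total: 2)
Op 4: C0 read [C0 read: already in M, no change] -> [M,I] (invalidations this op: 0; running total: 2)
Op 5: C1 write [C1 write: invalidate ['C0=M'] -> C1=M] -> [I,M] (invalidations this op: 1; running total: 3)
Op 6: C0 read [C0 read from I: others=['C1=M'] -> C0=S, others downsized to S] -> [S,S] (invalidations this op: 0; running total: 3)
Op 7: C0 write [C0 write: invalidate ['C1=S'] -> C0=M] -> [M,I] (invalidations this op: 1; running total: 4)
Op 8: C1 write [C1 write: invalidate ['C0=M'] -> C1=M] -> [I,M] (invalidations this op: 1; running total: 5)
Op 9: C0 read [C0 read from I: others=['C1=M'] -> C0=S, others downsized to S] -> [S,S] (invalidations this op: 0; running total: 5)

Answer: 5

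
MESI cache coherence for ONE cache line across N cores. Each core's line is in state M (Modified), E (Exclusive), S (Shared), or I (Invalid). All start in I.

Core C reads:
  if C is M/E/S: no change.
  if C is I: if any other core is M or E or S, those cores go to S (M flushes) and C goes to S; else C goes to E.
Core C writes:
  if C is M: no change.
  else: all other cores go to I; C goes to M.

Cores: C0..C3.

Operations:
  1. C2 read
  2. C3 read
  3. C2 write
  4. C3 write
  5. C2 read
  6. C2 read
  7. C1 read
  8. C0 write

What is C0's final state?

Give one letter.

Answer: M

Derivation:
Op 1: C2 read [C2 read from I: no other sharers -> C2=E (exclusive)] -> [I,I,E,I]
Op 2: C3 read [C3 read from I: others=['C2=E'] -> C3=S, others downsized to S] -> [I,I,S,S]
Op 3: C2 write [C2 write: invalidate ['C3=S'] -> C2=M] -> [I,I,M,I]
Op 4: C3 write [C3 write: invalidate ['C2=M'] -> C3=M] -> [I,I,I,M]
Op 5: C2 read [C2 read from I: others=['C3=M'] -> C2=S, others downsized to S] -> [I,I,S,S]
Op 6: C2 read [C2 read: already in S, no change] -> [I,I,S,S]
Op 7: C1 read [C1 read from I: others=['C2=S', 'C3=S'] -> C1=S, others downsized to S] -> [I,S,S,S]
Op 8: C0 write [C0 write: invalidate ['C1=S', 'C2=S', 'C3=S'] -> C0=M] -> [M,I,I,I]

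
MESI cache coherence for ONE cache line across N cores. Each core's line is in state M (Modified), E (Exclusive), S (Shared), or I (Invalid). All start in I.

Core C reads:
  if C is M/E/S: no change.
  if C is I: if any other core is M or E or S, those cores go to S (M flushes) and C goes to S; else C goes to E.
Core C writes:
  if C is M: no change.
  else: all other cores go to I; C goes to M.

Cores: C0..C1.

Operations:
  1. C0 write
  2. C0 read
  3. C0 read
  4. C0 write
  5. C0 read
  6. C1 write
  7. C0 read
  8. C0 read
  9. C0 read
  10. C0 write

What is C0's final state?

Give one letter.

Answer: M

Derivation:
Op 1: C0 write [C0 write: invalidate none -> C0=M] -> [M,I]
Op 2: C0 read [C0 read: already in M, no change] -> [M,I]
Op 3: C0 read [C0 read: already in M, no change] -> [M,I]
Op 4: C0 write [C0 write: already M (modified), no change] -> [M,I]
Op 5: C0 read [C0 read: already in M, no change] -> [M,I]
Op 6: C1 write [C1 write: invalidate ['C0=M'] -> C1=M] -> [I,M]
Op 7: C0 read [C0 read from I: others=['C1=M'] -> C0=S, others downsized to S] -> [S,S]
Op 8: C0 read [C0 read: already in S, no change] -> [S,S]
Op 9: C0 read [C0 read: already in S, no change] -> [S,S]
Op 10: C0 write [C0 write: invalidate ['C1=S'] -> C0=M] -> [M,I]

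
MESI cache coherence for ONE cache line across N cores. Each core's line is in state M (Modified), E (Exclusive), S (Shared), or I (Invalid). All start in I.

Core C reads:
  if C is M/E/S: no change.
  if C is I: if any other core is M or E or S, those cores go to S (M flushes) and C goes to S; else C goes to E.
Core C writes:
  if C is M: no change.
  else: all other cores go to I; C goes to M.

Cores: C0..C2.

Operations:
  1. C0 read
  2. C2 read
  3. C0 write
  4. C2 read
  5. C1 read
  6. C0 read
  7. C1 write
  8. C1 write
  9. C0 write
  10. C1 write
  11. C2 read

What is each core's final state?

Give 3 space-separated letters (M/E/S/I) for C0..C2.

Answer: I S S

Derivation:
Op 1: C0 read [C0 read from I: no other sharers -> C0=E (exclusive)] -> [E,I,I]
Op 2: C2 read [C2 read from I: others=['C0=E'] -> C2=S, others downsized to S] -> [S,I,S]
Op 3: C0 write [C0 write: invalidate ['C2=S'] -> C0=M] -> [M,I,I]
Op 4: C2 read [C2 read from I: others=['C0=M'] -> C2=S, others downsized to S] -> [S,I,S]
Op 5: C1 read [C1 read from I: others=['C0=S', 'C2=S'] -> C1=S, others downsized to S] -> [S,S,S]
Op 6: C0 read [C0 read: already in S, no change] -> [S,S,S]
Op 7: C1 write [C1 write: invalidate ['C0=S', 'C2=S'] -> C1=M] -> [I,M,I]
Op 8: C1 write [C1 write: already M (modified), no change] -> [I,M,I]
Op 9: C0 write [C0 write: invalidate ['C1=M'] -> C0=M] -> [M,I,I]
Op 10: C1 write [C1 write: invalidate ['C0=M'] -> C1=M] -> [I,M,I]
Op 11: C2 read [C2 read from I: others=['C1=M'] -> C2=S, others downsized to S] -> [I,S,S]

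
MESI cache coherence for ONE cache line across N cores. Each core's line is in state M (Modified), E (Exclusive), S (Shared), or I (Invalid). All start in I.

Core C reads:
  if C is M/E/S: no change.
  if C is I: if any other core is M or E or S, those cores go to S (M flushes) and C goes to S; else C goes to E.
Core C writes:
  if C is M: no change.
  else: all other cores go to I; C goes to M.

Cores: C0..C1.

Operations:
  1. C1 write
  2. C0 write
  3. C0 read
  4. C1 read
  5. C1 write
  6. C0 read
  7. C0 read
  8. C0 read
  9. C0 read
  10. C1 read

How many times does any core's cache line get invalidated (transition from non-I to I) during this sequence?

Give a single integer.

Op 1: C1 write [C1 write: invalidate none -> C1=M] -> [I,M] (invalidations this op: 0; running total: 0)
Op 2: C0 write [C0 write: invalidate ['C1=M'] -> C0=M] -> [M,I] (invalidations this op: 1; running total: 1)
Op 3: C0 read [C0 read: already in M, no change] -> [M,I] (invalidations this op: 0; running total: 1)
Op 4: C1 read [C1 read from I: others=['C0=M'] -> C1=S, others downsized to S] -> [S,S] (invalidations this op: 0; running total: 1)
Op 5: C1 write [C1 write: invalidate ['C0=S'] -> C1=M] -> [I,M] (invalidations this op: 1; running total: 2)
Op 6: C0 read [C0 read from I: others=['C1=M'] -> C0=S, others downsized to S] -> [S,S] (invalidations this op: 0; running total: 2)
Op 7: C0 read [C0 read: already in S, no change] -> [S,S] (invalidations this op: 0; running total: 2)
Op 8: C0 read [C0 read: already in S, no change] -> [S,S] (invalidations this op: 0; running total: 2)
Op 9: C0 read [C0 read: already in S, no change] -> [S,S] (invalidations this op: 0; running total: 2)
Op 10: C1 read [C1 read: already in S, no change] -> [S,S] (invalidations this op: 0; running total: 2)

Answer: 2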